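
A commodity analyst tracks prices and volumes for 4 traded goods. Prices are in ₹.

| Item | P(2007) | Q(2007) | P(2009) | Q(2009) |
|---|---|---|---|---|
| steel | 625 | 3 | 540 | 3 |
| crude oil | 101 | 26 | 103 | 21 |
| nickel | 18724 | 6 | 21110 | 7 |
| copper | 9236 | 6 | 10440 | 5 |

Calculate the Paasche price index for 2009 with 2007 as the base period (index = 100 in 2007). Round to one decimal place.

Paasche price index uses current-period quantities as weights.
ΣP(2009)·Q(2009) = 540×3 + 103×21 + 21110×7 + 10440×5 = 1620 + 2163 + 147770 + 52200 = 203753
ΣP(2007)·Q(2009) = 625×3 + 101×21 + 18724×7 + 9236×5 = 1875 + 2121 + 131068 + 46180 = 181244
Index = 203753 / 181244 × 100 = 112.4192

112.4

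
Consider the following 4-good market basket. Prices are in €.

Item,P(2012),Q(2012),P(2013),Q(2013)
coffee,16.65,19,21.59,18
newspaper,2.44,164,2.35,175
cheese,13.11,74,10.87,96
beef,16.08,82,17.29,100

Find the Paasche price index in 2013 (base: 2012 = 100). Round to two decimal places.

Paasche price index uses current-period quantities as weights.
ΣP(2013)·Q(2013) = 21.59×18 + 2.35×175 + 10.87×96 + 17.29×100 = 388.62 + 411.25 + 1043.52 + 1729 = 3572.39
ΣP(2012)·Q(2013) = 16.65×18 + 2.44×175 + 13.11×96 + 16.08×100 = 299.7 + 427 + 1258.56 + 1608 = 3593.26
Index = 3572.39 / 3593.26 × 100 = 99.4192

99.42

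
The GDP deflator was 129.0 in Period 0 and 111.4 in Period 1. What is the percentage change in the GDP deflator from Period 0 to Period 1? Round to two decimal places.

-13.64%

Change = (111.4 − 129.0) / 129.0 × 100
       = -17.6 / 129.0 × 100 = -13.6434%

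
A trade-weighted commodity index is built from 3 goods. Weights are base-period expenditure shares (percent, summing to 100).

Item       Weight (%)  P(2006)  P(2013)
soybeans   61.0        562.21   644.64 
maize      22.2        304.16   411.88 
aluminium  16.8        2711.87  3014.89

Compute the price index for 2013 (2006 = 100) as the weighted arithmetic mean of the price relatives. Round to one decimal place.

soybeans: 61.0 × (644.64/562.21) = 61.0 × 1.146618 = 69.9437
maize: 22.2 × (411.88/304.16) = 22.2 × 1.354156 = 30.0623
aluminium: 16.8 × (3014.89/2711.87) = 16.8 × 1.111738 = 18.6772
Index = Σ wᵢ·(p₁ᵢ/p₀ᵢ) = 69.9437 + 30.0623 + 18.6772 = 118.6831

118.7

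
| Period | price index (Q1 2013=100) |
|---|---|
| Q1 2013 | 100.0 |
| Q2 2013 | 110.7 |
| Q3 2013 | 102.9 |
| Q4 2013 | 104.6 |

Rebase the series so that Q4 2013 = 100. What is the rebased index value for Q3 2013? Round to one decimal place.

98.4

Rebased(Q3 2013) = 102.9 / 104.6 × 100 = 98.3748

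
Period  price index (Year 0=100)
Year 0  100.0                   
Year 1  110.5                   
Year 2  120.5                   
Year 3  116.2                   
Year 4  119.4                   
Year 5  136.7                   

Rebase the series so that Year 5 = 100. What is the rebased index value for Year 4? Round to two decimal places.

87.34

Rebased(Year 4) = 119.4 / 136.7 × 100 = 87.3446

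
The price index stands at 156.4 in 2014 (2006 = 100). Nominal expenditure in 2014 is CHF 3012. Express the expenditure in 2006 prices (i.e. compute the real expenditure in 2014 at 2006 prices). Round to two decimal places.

Real = Nominal ÷ (Index/100) = 3012 ÷ (156.4/100)
     = 3012 ÷ 1.564 = 1925.8312

1925.83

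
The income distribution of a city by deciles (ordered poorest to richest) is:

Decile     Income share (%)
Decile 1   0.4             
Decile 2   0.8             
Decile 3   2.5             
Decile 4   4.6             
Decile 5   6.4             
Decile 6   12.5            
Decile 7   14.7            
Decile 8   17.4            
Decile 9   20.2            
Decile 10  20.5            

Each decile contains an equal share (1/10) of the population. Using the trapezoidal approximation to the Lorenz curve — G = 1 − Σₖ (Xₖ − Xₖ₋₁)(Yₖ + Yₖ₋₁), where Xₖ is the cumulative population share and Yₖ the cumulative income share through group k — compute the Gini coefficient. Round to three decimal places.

Cumulative income shares Yₖ: 0.0040, 0.0120, 0.0370, 0.0830, 0.1470, 0.2720, 0.4190, 0.5930, 0.7950, 1.0000
Σ (Xₖ−Xₖ₋₁)(Yₖ+Yₖ₋₁) = (1/10)(0.0040+0.0000) + (1/10)(0.0120+0.0040) + (1/10)(0.0370+0.0120) + (1/10)(0.0830+0.0370) + (1/10)(0.1470+0.0830) + (1/10)(0.2720+0.1470) + (1/10)(0.4190+0.2720) + (1/10)(0.5930+0.4190) + (1/10)(0.7950+0.5930) + (1/10)(1.0000+0.7950)
  = 0.0004 + 0.0016 + 0.0049 + 0.0120 + 0.0230 + 0.0419 + 0.0691 + 0.1012 + 0.1388 + 0.1795 = 0.5724
G = 1 − 0.5724 = 0.4276

0.428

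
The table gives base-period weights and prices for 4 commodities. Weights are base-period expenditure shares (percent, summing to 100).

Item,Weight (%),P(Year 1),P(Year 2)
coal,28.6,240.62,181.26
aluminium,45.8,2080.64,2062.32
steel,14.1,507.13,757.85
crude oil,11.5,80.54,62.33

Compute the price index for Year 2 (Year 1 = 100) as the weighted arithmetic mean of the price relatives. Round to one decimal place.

96.9

coal: 28.6 × (181.26/240.62) = 28.6 × 0.753304 = 21.5445
aluminium: 45.8 × (2062.32/2080.64) = 45.8 × 0.991195 = 45.3967
steel: 14.1 × (757.85/507.13) = 14.1 × 1.494390 = 21.0709
crude oil: 11.5 × (62.33/80.54) = 11.5 × 0.773901 = 8.8999
Index = Σ wᵢ·(p₁ᵢ/p₀ᵢ) = 21.5445 + 45.3967 + 21.0709 + 8.8999 = 96.9120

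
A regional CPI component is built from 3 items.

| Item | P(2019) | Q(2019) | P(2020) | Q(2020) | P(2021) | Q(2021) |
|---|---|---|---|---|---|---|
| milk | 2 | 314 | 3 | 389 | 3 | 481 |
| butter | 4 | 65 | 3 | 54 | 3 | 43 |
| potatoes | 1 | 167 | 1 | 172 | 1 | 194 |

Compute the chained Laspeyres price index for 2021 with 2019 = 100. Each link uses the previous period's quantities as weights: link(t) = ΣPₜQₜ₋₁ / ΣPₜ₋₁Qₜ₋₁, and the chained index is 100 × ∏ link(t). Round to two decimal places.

Link 2019→2020:
ΣP(2020)Q(2019) = 3×314 + 3×65 + 1×167 = 942 + 195 + 167 = 1304
ΣP(2019)Q(2019) = 2×314 + 4×65 + 1×167 = 628 + 260 + 167 = 1055
link = 1304/1055 = 1.236019
Link 2020→2021:
ΣP(2021)Q(2020) = 3×389 + 3×54 + 1×172 = 1167 + 162 + 172 = 1501
ΣP(2020)Q(2020) = 3×389 + 3×54 + 1×172 = 1167 + 162 + 172 = 1501
link = 1501/1501 = 1.000000
Chained index = 100 × 1.236019 × 1.000000 = 123.6019

123.60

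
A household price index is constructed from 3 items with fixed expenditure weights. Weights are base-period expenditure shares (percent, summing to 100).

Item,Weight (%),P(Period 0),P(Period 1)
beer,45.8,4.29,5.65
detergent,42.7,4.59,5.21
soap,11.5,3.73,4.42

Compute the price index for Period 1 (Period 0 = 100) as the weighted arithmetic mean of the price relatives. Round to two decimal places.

122.41

beer: 45.8 × (5.65/4.29) = 45.8 × 1.317016 = 60.3193
detergent: 42.7 × (5.21/4.59) = 42.7 × 1.135076 = 48.4678
soap: 11.5 × (4.42/3.73) = 11.5 × 1.184987 = 13.6273
Index = Σ wᵢ·(p₁ᵢ/p₀ᵢ) = 60.3193 + 48.4678 + 13.6273 = 122.4144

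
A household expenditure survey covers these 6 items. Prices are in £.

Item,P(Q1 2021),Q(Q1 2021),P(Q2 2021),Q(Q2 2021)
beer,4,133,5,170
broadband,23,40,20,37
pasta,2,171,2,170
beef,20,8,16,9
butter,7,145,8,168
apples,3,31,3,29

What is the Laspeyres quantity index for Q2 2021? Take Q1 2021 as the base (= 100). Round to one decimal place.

Laspeyres quantity index uses base-period prices as weights.
ΣP(Q1 2021)·Q(Q2 2021) = 4×170 + 23×37 + 2×170 + 20×9 + 7×168 + 3×29 = 680 + 851 + 340 + 180 + 1176 + 87 = 3314
ΣP(Q1 2021)·Q(Q1 2021) = 4×133 + 23×40 + 2×171 + 20×8 + 7×145 + 3×31 = 532 + 920 + 342 + 160 + 1015 + 93 = 3062
Index = 3314 / 3062 × 100 = 108.2299

108.2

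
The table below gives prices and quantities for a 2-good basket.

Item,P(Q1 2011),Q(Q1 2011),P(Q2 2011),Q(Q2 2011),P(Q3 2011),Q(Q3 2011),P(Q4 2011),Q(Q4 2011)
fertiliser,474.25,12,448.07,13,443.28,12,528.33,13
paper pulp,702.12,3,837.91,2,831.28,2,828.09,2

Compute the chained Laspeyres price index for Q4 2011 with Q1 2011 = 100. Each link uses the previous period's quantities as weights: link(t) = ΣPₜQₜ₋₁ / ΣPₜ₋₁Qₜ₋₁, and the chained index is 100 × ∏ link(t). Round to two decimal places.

114.73

Link Q1 2011→Q2 2011:
ΣP(Q2 2011)Q(Q1 2011) = 448.07×12 + 837.91×3 = 5376.84 + 2513.73 = 7890.57
ΣP(Q1 2011)Q(Q1 2011) = 474.25×12 + 702.12×3 = 5691 + 2106.36 = 7797.36
link = 7890.57/7797.36 = 1.011954
Link Q2 2011→Q3 2011:
ΣP(Q3 2011)Q(Q2 2011) = 443.28×13 + 831.28×2 = 5762.64 + 1662.56 = 7425.2
ΣP(Q2 2011)Q(Q2 2011) = 448.07×13 + 837.91×2 = 5824.91 + 1675.82 = 7500.73
link = 7425.2/7500.73 = 0.989930
Link Q3 2011→Q4 2011:
ΣP(Q4 2011)Q(Q3 2011) = 528.33×12 + 828.09×2 = 6339.96 + 1656.18 = 7996.14
ΣP(Q3 2011)Q(Q3 2011) = 443.28×12 + 831.28×2 = 5319.36 + 1662.56 = 6981.92
link = 7996.14/6981.92 = 1.145264
Chained index = 100 × 1.011954 × 0.989930 × 1.145264 = 114.7284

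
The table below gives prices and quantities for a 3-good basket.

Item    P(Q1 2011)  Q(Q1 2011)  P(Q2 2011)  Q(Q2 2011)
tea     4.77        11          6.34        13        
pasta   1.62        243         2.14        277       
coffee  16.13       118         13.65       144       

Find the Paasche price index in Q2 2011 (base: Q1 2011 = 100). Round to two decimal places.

Paasche price index uses current-period quantities as weights.
ΣP(Q2 2011)·Q(Q2 2011) = 6.34×13 + 2.14×277 + 13.65×144 = 82.42 + 592.78 + 1965.6 = 2640.8
ΣP(Q1 2011)·Q(Q2 2011) = 4.77×13 + 1.62×277 + 16.13×144 = 62.01 + 448.74 + 2322.72 = 2833.47
Index = 2640.8 / 2833.47 × 100 = 93.2002

93.20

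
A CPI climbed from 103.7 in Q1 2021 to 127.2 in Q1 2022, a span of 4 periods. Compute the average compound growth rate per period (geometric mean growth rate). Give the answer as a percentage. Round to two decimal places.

5.24%

Growth factor = (127.2/103.7)^(1/4) = (1.226615)^(1/4) = 1.052391
Growth rate = 1.052391 − 1 = 0.052391 = 5.2391%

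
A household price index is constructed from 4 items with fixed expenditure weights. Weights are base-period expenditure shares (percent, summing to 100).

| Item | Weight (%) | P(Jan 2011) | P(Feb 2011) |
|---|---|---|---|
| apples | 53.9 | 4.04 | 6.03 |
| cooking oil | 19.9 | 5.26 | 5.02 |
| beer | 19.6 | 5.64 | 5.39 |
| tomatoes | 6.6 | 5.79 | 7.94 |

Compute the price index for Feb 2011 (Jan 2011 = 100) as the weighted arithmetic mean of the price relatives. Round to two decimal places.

127.22

apples: 53.9 × (6.03/4.04) = 53.9 × 1.492574 = 80.4498
cooking oil: 19.9 × (5.02/5.26) = 19.9 × 0.954373 = 18.9920
beer: 19.6 × (5.39/5.64) = 19.6 × 0.955674 = 18.7312
tomatoes: 6.6 × (7.94/5.79) = 6.6 × 1.371330 = 9.0508
Index = Σ wᵢ·(p₁ᵢ/p₀ᵢ) = 80.4498 + 18.9920 + 18.7312 + 9.0508 = 127.2238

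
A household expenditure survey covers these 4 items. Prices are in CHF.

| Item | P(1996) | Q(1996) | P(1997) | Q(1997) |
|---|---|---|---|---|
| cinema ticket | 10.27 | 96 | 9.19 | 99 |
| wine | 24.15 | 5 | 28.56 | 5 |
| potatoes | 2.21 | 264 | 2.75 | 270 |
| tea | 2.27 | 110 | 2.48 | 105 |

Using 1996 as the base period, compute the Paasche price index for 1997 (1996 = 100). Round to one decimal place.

Paasche price index uses current-period quantities as weights.
ΣP(1997)·Q(1997) = 9.19×99 + 28.56×5 + 2.75×270 + 2.48×105 = 909.81 + 142.8 + 742.5 + 260.4 = 2055.51
ΣP(1996)·Q(1997) = 10.27×99 + 24.15×5 + 2.21×270 + 2.27×105 = 1016.73 + 120.75 + 596.7 + 238.35 = 1972.53
Index = 2055.51 / 1972.53 × 100 = 104.2068

104.2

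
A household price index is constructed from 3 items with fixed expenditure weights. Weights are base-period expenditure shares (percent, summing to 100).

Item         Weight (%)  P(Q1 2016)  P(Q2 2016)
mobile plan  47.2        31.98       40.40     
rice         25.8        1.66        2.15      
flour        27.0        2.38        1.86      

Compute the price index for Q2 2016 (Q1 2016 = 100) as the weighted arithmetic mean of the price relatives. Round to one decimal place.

mobile plan: 47.2 × (40.40/31.98) = 47.2 × 1.263290 = 59.6273
rice: 25.8 × (2.15/1.66) = 25.8 × 1.295181 = 33.4157
flour: 27.0 × (1.86/2.38) = 27.0 × 0.781513 = 21.1008
Index = Σ wᵢ·(p₁ᵢ/p₀ᵢ) = 59.6273 + 33.4157 + 21.1008 = 114.1438

114.1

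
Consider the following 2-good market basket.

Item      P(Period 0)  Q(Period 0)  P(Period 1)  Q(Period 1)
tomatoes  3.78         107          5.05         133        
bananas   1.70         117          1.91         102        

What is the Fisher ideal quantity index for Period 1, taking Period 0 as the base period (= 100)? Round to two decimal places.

Laspeyres component (base-period weights):
ΣP(Period 0)Q(Period 1) = 3.78×133 + 1.70×102 = 502.74 + 173.4 = 676.14
ΣP(Period 0)Q(Period 0) = 3.78×107 + 1.70×117 = 404.46 + 198.9 = 603.36
L = 676.14 / 603.36 × 100 = 112.0625
Paasche component (current-period weights):
ΣP(Period 1)Q(Period 1) = 5.05×133 + 1.91×102 = 671.65 + 194.82 = 866.47
ΣP(Period 1)Q(Period 0) = 5.05×107 + 1.91×117 = 540.35 + 223.47 = 763.82
P = 866.47 / 763.82 × 100 = 113.4390
Fisher = √(L × P) = √(112.0625 × 113.4390) = 112.7486

112.75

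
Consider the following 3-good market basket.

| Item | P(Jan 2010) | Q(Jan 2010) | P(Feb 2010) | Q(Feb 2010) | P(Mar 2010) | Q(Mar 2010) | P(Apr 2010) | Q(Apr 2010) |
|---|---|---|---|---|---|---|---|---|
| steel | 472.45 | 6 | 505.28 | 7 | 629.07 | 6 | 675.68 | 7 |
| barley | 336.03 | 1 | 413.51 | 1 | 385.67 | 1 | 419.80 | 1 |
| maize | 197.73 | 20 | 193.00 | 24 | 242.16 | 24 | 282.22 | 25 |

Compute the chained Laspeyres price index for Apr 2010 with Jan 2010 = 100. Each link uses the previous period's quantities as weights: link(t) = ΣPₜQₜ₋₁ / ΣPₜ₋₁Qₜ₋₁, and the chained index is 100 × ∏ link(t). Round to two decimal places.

Link Jan 2010→Feb 2010:
ΣP(Feb 2010)Q(Jan 2010) = 505.28×6 + 413.51×1 + 193.00×20 = 3031.68 + 413.51 + 3860 = 7305.19
ΣP(Jan 2010)Q(Jan 2010) = 472.45×6 + 336.03×1 + 197.73×20 = 2834.7 + 336.03 + 3954.6 = 7125.33
link = 7305.19/7125.33 = 1.025242
Link Feb 2010→Mar 2010:
ΣP(Mar 2010)Q(Feb 2010) = 629.07×7 + 385.67×1 + 242.16×24 = 4403.49 + 385.67 + 5811.84 = 10601
ΣP(Feb 2010)Q(Feb 2010) = 505.28×7 + 413.51×1 + 193.00×24 = 3536.96 + 413.51 + 4632 = 8582.47
link = 10601/8582.47 = 1.235192
Link Mar 2010→Apr 2010:
ΣP(Apr 2010)Q(Mar 2010) = 675.68×6 + 419.80×1 + 282.22×24 = 4054.08 + 419.8 + 6773.28 = 11247.16
ΣP(Mar 2010)Q(Mar 2010) = 629.07×6 + 385.67×1 + 242.16×24 = 3774.42 + 385.67 + 5811.84 = 9971.93
link = 11247.16/9971.93 = 1.127882
Chained index = 100 × 1.025242 × 1.235192 × 1.127882 = 142.8317

142.83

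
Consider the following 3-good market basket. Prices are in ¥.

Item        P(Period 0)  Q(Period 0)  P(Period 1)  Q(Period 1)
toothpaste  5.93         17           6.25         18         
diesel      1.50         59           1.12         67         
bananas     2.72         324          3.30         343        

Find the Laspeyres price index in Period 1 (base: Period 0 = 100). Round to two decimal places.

Laspeyres price index uses base-period quantities as weights.
ΣP(Period 1)·Q(Period 0) = 6.25×17 + 1.12×59 + 3.30×324 = 106.25 + 66.08 + 1069.2 = 1241.53
ΣP(Period 0)·Q(Period 0) = 5.93×17 + 1.50×59 + 2.72×324 = 100.81 + 88.5 + 881.28 = 1070.59
Index = 1241.53 / 1070.59 × 100 = 115.9669

115.97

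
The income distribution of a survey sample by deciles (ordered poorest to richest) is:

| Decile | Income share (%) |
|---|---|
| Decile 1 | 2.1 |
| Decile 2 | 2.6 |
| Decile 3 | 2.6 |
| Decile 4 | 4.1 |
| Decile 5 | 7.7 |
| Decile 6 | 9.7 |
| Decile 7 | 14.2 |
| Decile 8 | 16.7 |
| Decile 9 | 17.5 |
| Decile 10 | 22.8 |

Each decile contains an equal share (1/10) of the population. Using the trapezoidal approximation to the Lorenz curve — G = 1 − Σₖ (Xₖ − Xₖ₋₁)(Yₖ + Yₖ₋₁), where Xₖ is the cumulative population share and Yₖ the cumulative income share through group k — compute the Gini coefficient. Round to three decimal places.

0.393

Cumulative income shares Yₖ: 0.0210, 0.0470, 0.0730, 0.1140, 0.1910, 0.2880, 0.4300, 0.5970, 0.7720, 1.0000
Σ (Xₖ−Xₖ₋₁)(Yₖ+Yₖ₋₁) = (1/10)(0.0210+0.0000) + (1/10)(0.0470+0.0210) + (1/10)(0.0730+0.0470) + (1/10)(0.1140+0.0730) + (1/10)(0.1910+0.1140) + (1/10)(0.2880+0.1910) + (1/10)(0.4300+0.2880) + (1/10)(0.5970+0.4300) + (1/10)(0.7720+0.5970) + (1/10)(1.0000+0.7720)
  = 0.0021 + 0.0068 + 0.0120 + 0.0187 + 0.0305 + 0.0479 + 0.0718 + 0.1027 + 0.1369 + 0.1772 = 0.6066
G = 1 − 0.6066 = 0.3934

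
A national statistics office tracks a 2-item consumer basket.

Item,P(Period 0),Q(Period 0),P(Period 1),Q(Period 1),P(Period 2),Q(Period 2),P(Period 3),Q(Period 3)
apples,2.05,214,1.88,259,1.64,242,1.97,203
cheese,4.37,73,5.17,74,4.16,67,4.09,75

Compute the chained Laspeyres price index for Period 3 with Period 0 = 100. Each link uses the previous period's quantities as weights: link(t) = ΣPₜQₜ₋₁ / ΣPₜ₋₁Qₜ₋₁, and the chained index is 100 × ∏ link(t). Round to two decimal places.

96.35

Link Period 0→Period 1:
ΣP(Period 1)Q(Period 0) = 1.88×214 + 5.17×73 = 402.32 + 377.41 = 779.73
ΣP(Period 0)Q(Period 0) = 2.05×214 + 4.37×73 = 438.7 + 319.01 = 757.71
link = 779.73/757.71 = 1.029061
Link Period 1→Period 2:
ΣP(Period 2)Q(Period 1) = 1.64×259 + 4.16×74 = 424.76 + 307.84 = 732.6
ΣP(Period 1)Q(Period 1) = 1.88×259 + 5.17×74 = 486.92 + 382.58 = 869.5
link = 732.6/869.5 = 0.842553
Link Period 2→Period 3:
ΣP(Period 3)Q(Period 2) = 1.97×242 + 4.09×67 = 476.74 + 274.03 = 750.77
ΣP(Period 2)Q(Period 2) = 1.64×242 + 4.16×67 = 396.88 + 278.72 = 675.6
link = 750.77/675.6 = 1.111264
Chained index = 100 × 1.029061 × 0.842553 × 1.111264 = 96.3509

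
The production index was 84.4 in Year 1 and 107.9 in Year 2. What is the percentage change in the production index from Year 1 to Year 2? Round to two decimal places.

27.84%

Change = (107.9 − 84.4) / 84.4 × 100
       = 23.5 / 84.4 × 100 = 27.8436%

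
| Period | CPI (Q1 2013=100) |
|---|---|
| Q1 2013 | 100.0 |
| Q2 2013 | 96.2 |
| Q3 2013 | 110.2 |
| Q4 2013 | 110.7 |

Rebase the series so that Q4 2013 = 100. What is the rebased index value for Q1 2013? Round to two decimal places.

Rebased(Q1 2013) = 100.0 / 110.7 × 100 = 90.3342

90.33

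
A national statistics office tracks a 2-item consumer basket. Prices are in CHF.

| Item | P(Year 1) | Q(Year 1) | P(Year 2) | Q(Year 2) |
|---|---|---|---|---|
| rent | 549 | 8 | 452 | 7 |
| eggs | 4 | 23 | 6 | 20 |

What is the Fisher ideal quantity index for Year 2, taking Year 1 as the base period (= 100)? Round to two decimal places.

87.48

Laspeyres component (base-period weights):
ΣP(Year 1)Q(Year 2) = 549×7 + 4×20 = 3843 + 80 = 3923
ΣP(Year 1)Q(Year 1) = 549×8 + 4×23 = 4392 + 92 = 4484
L = 3923 / 4484 × 100 = 87.4888
Paasche component (current-period weights):
ΣP(Year 2)Q(Year 2) = 452×7 + 6×20 = 3164 + 120 = 3284
ΣP(Year 2)Q(Year 1) = 452×8 + 6×23 = 3616 + 138 = 3754
P = 3284 / 3754 × 100 = 87.4800
Fisher = √(L × P) = √(87.4888 × 87.4800) = 87.4844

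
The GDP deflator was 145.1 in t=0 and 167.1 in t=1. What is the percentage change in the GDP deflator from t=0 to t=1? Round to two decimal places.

15.16%

Change = (167.1 − 145.1) / 145.1 × 100
       = 22.0 / 145.1 × 100 = 15.1620%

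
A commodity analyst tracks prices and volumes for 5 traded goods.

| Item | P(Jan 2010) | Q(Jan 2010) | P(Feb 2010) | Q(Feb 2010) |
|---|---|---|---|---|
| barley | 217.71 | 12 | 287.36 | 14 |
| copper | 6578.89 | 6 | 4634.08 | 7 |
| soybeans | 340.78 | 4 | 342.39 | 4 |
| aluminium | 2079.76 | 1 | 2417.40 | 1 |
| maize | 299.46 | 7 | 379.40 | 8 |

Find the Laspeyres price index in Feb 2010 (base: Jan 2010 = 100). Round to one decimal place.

79.2

Laspeyres price index uses base-period quantities as weights.
ΣP(Feb 2010)·Q(Jan 2010) = 287.36×12 + 4634.08×6 + 342.39×4 + 2417.40×1 + 379.40×7 = 3448.32 + 27804.48 + 1369.56 + 2417.4 + 2655.8 = 37695.56
ΣP(Jan 2010)·Q(Jan 2010) = 217.71×12 + 6578.89×6 + 340.78×4 + 2079.76×1 + 299.46×7 = 2612.52 + 39473.34 + 1363.12 + 2079.76 + 2096.22 = 47624.96
Index = 37695.56 / 47624.96 × 100 = 79.1508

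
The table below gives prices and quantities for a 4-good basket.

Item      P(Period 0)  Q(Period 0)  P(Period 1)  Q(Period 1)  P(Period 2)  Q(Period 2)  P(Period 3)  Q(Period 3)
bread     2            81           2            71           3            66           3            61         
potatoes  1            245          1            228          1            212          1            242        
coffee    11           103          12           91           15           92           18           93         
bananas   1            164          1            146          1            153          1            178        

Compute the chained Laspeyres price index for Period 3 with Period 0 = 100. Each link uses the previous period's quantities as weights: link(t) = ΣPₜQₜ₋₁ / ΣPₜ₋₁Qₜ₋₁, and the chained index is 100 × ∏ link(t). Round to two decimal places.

147.02

Link Period 0→Period 1:
ΣP(Period 1)Q(Period 0) = 2×81 + 1×245 + 12×103 + 1×164 = 162 + 245 + 1236 + 164 = 1807
ΣP(Period 0)Q(Period 0) = 2×81 + 1×245 + 11×103 + 1×164 = 162 + 245 + 1133 + 164 = 1704
link = 1807/1704 = 1.060446
Link Period 1→Period 2:
ΣP(Period 2)Q(Period 1) = 3×71 + 1×228 + 15×91 + 1×146 = 213 + 228 + 1365 + 146 = 1952
ΣP(Period 1)Q(Period 1) = 2×71 + 1×228 + 12×91 + 1×146 = 142 + 228 + 1092 + 146 = 1608
link = 1952/1608 = 1.213930
Link Period 2→Period 3:
ΣP(Period 3)Q(Period 2) = 3×66 + 1×212 + 18×92 + 1×153 = 198 + 212 + 1656 + 153 = 2219
ΣP(Period 2)Q(Period 2) = 3×66 + 1×212 + 15×92 + 1×153 = 198 + 212 + 1380 + 153 = 1943
link = 2219/1943 = 1.142048
Chained index = 100 × 1.060446 × 1.213930 × 1.142048 = 147.0168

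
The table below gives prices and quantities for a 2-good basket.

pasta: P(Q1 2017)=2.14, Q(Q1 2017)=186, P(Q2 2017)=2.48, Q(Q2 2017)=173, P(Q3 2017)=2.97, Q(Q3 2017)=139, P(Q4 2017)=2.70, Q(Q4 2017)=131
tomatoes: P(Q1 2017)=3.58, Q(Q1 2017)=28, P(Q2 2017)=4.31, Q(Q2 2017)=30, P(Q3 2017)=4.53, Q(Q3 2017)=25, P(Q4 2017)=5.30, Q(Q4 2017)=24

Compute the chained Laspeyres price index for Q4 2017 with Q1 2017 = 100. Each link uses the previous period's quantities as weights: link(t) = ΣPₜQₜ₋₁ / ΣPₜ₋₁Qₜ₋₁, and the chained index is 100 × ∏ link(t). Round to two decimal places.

Link Q1 2017→Q2 2017:
ΣP(Q2 2017)Q(Q1 2017) = 2.48×186 + 4.31×28 = 461.28 + 120.68 = 581.96
ΣP(Q1 2017)Q(Q1 2017) = 2.14×186 + 3.58×28 = 398.04 + 100.24 = 498.28
link = 581.96/498.28 = 1.167938
Link Q2 2017→Q3 2017:
ΣP(Q3 2017)Q(Q2 2017) = 2.97×173 + 4.53×30 = 513.81 + 135.9 = 649.71
ΣP(Q2 2017)Q(Q2 2017) = 2.48×173 + 4.31×30 = 429.04 + 129.3 = 558.34
link = 649.71/558.34 = 1.163646
Link Q3 2017→Q4 2017:
ΣP(Q4 2017)Q(Q3 2017) = 2.70×139 + 5.30×25 = 375.3 + 132.5 = 507.8
ΣP(Q3 2017)Q(Q3 2017) = 2.97×139 + 4.53×25 = 412.83 + 113.25 = 526.08
link = 507.8/526.08 = 0.965252
Chained index = 100 × 1.167938 × 1.163646 × 0.965252 = 131.1842

131.18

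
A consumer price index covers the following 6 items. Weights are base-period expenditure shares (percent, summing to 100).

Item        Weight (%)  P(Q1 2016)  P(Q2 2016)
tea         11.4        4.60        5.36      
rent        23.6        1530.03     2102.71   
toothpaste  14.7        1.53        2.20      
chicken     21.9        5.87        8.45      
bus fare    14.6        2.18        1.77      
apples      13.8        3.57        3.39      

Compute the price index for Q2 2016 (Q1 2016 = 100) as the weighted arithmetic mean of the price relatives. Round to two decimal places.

tea: 11.4 × (5.36/4.60) = 11.4 × 1.165217 = 13.2835
rent: 23.6 × (2102.71/1530.03) = 23.6 × 1.374293 = 32.4333
toothpaste: 14.7 × (2.20/1.53) = 14.7 × 1.437908 = 21.1373
chicken: 21.9 × (8.45/5.87) = 21.9 × 1.439523 = 31.5256
bus fare: 14.6 × (1.77/2.18) = 14.6 × 0.811927 = 11.8541
apples: 13.8 × (3.39/3.57) = 13.8 × 0.949580 = 13.1042
Index = Σ wᵢ·(p₁ᵢ/p₀ᵢ) = 13.2835 + 32.4333 + 21.1373 + 31.5256 + 11.8541 + 13.1042 = 123.3379

123.34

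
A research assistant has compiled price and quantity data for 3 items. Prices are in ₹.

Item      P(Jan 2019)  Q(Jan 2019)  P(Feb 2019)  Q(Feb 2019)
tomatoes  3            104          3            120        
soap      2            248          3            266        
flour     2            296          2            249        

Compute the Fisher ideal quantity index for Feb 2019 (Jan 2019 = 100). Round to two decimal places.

99.88

Laspeyres component (base-period weights):
ΣP(Jan 2019)Q(Feb 2019) = 3×120 + 2×266 + 2×249 = 360 + 532 + 498 = 1390
ΣP(Jan 2019)Q(Jan 2019) = 3×104 + 2×248 + 2×296 = 312 + 496 + 592 = 1400
L = 1390 / 1400 × 100 = 99.2857
Paasche component (current-period weights):
ΣP(Feb 2019)Q(Feb 2019) = 3×120 + 3×266 + 2×249 = 360 + 798 + 498 = 1656
ΣP(Feb 2019)Q(Jan 2019) = 3×104 + 3×248 + 2×296 = 312 + 744 + 592 = 1648
P = 1656 / 1648 × 100 = 100.4854
Fisher = √(L × P) = √(99.2857 × 100.4854) = 99.8838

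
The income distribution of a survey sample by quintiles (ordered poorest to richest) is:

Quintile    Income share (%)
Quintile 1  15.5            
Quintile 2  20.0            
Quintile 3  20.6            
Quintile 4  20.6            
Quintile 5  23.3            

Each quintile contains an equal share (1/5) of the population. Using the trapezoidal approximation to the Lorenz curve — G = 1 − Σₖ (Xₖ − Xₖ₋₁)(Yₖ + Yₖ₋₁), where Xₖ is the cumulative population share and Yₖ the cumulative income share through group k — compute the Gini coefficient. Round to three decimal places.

Cumulative income shares Yₖ: 0.1550, 0.3550, 0.5610, 0.7670, 1.0000
Σ (Xₖ−Xₖ₋₁)(Yₖ+Yₖ₋₁) = (1/5)(0.1550+0.0000) + (1/5)(0.3550+0.1550) + (1/5)(0.5610+0.3550) + (1/5)(0.7670+0.5610) + (1/5)(1.0000+0.7670)
  = 0.0310 + 0.1020 + 0.1832 + 0.2656 + 0.3534 = 0.9352
G = 1 − 0.9352 = 0.0648

0.065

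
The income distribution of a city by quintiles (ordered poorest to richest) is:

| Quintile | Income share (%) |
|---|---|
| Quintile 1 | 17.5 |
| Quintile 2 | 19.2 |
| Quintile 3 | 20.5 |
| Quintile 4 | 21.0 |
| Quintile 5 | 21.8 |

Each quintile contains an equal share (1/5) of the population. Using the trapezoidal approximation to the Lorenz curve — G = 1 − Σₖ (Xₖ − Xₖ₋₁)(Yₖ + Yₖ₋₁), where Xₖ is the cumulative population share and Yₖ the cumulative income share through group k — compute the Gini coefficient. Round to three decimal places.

0.042

Cumulative income shares Yₖ: 0.1750, 0.3670, 0.5720, 0.7820, 1.0000
Σ (Xₖ−Xₖ₋₁)(Yₖ+Yₖ₋₁) = (1/5)(0.1750+0.0000) + (1/5)(0.3670+0.1750) + (1/5)(0.5720+0.3670) + (1/5)(0.7820+0.5720) + (1/5)(1.0000+0.7820)
  = 0.0350 + 0.1084 + 0.1878 + 0.2708 + 0.3564 = 0.9584
G = 1 − 0.9584 = 0.0416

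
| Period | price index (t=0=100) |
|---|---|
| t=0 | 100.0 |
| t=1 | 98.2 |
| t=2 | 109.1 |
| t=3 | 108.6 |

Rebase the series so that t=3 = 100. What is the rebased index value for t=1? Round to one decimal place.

90.4

Rebased(t=1) = 98.2 / 108.6 × 100 = 90.4236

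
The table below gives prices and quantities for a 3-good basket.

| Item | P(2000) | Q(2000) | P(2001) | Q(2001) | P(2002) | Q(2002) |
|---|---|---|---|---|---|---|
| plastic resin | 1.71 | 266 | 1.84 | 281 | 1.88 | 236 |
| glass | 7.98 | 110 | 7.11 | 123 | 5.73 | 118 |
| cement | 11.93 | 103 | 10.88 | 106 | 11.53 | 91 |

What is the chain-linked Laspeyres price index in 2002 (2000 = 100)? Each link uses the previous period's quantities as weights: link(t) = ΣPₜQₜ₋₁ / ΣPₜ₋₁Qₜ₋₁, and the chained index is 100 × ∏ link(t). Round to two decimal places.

90.10

Link 2000→2001:
ΣP(2001)Q(2000) = 1.84×266 + 7.11×110 + 10.88×103 = 489.44 + 782.1 + 1120.64 = 2392.18
ΣP(2000)Q(2000) = 1.71×266 + 7.98×110 + 11.93×103 = 454.86 + 877.8 + 1228.79 = 2561.45
link = 2392.18/2561.45 = 0.933916
Link 2001→2002:
ΣP(2002)Q(2001) = 1.88×281 + 5.73×123 + 11.53×106 = 528.28 + 704.79 + 1222.18 = 2455.25
ΣP(2001)Q(2001) = 1.84×281 + 7.11×123 + 10.88×106 = 517.04 + 874.53 + 1153.28 = 2544.85
link = 2455.25/2544.85 = 0.964792
Chained index = 100 × 0.933916 × 0.964792 = 90.1035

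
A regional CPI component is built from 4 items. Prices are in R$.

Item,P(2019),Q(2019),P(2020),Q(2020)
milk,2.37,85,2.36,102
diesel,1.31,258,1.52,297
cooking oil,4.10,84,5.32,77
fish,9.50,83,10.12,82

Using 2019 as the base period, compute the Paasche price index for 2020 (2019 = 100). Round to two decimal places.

111.95

Paasche price index uses current-period quantities as weights.
ΣP(2020)·Q(2020) = 2.36×102 + 1.52×297 + 5.32×77 + 10.12×82 = 240.72 + 451.44 + 409.64 + 829.84 = 1931.64
ΣP(2019)·Q(2020) = 2.37×102 + 1.31×297 + 4.10×77 + 9.50×82 = 241.74 + 389.07 + 315.7 + 779 = 1725.51
Index = 1931.64 / 1725.51 × 100 = 111.9460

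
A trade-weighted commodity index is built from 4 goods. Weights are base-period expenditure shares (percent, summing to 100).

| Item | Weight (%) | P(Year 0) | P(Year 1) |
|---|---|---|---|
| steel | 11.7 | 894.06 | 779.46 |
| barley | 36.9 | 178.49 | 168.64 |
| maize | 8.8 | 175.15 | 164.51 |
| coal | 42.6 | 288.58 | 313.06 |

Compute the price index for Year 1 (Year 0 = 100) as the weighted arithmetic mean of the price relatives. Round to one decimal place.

steel: 11.7 × (779.46/894.06) = 11.7 × 0.871821 = 10.2003
barley: 36.9 × (168.64/178.49) = 36.9 × 0.944815 = 34.8637
maize: 8.8 × (164.51/175.15) = 8.8 × 0.939252 = 8.2654
coal: 42.6 × (313.06/288.58) = 42.6 × 1.084829 = 46.2137
Index = Σ wᵢ·(p₁ᵢ/p₀ᵢ) = 10.2003 + 34.8637 + 8.2654 + 46.2137 = 99.5431

99.5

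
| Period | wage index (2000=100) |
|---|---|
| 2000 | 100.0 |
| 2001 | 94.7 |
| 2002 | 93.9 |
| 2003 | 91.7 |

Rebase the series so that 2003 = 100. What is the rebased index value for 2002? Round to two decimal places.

102.40

Rebased(2002) = 93.9 / 91.7 × 100 = 102.3991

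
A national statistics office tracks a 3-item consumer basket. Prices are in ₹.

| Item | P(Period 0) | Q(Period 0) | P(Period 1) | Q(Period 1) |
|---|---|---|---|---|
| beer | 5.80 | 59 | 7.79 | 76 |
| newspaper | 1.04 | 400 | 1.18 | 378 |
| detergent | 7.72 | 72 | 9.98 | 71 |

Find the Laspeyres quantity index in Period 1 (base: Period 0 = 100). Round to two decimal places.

Laspeyres quantity index uses base-period prices as weights.
ΣP(Period 0)·Q(Period 1) = 5.80×76 + 1.04×378 + 7.72×71 = 440.8 + 393.12 + 548.12 = 1382.04
ΣP(Period 0)·Q(Period 0) = 5.80×59 + 1.04×400 + 7.72×72 = 342.2 + 416 + 555.84 = 1314.04
Index = 1382.04 / 1314.04 × 100 = 105.1749

105.17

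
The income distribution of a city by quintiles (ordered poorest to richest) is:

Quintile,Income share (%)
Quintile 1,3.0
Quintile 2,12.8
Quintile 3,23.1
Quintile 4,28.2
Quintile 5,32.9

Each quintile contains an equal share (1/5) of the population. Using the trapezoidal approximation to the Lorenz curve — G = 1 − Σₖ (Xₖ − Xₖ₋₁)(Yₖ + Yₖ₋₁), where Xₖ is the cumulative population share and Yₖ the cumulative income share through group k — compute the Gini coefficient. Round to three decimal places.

Cumulative income shares Yₖ: 0.0300, 0.1580, 0.3890, 0.6710, 1.0000
Σ (Xₖ−Xₖ₋₁)(Yₖ+Yₖ₋₁) = (1/5)(0.0300+0.0000) + (1/5)(0.1580+0.0300) + (1/5)(0.3890+0.1580) + (1/5)(0.6710+0.3890) + (1/5)(1.0000+0.6710)
  = 0.0060 + 0.0376 + 0.1094 + 0.2120 + 0.3342 = 0.6992
G = 1 − 0.6992 = 0.3008

0.301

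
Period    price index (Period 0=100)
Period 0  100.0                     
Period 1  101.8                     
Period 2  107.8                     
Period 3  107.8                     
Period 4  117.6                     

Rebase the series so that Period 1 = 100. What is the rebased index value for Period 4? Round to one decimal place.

Rebased(Period 4) = 117.6 / 101.8 × 100 = 115.5206

115.5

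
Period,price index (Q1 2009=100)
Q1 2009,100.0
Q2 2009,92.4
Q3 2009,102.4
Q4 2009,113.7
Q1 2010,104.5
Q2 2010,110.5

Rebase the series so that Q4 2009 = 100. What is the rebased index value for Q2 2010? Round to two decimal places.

97.19

Rebased(Q2 2010) = 110.5 / 113.7 × 100 = 97.1856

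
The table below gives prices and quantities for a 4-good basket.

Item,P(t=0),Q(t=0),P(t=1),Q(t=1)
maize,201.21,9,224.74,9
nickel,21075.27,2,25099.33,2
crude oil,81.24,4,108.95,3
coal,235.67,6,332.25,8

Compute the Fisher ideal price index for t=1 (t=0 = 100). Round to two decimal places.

Laspeyres component (base-period weights):
ΣP(t=1)Q(t=0) = 224.74×9 + 25099.33×2 + 108.95×4 + 332.25×6 = 2022.66 + 50198.66 + 435.8 + 1993.5 = 54650.62
ΣP(t=0)Q(t=0) = 201.21×9 + 21075.27×2 + 81.24×4 + 235.67×6 = 1810.89 + 42150.54 + 324.96 + 1414.02 = 45700.41
L = 54650.62 / 45700.41 × 100 = 119.5845
Paasche component (current-period weights):
ΣP(t=1)Q(t=1) = 224.74×9 + 25099.33×2 + 108.95×3 + 332.25×8 = 2022.66 + 50198.66 + 326.85 + 2658 = 55206.17
ΣP(t=0)Q(t=1) = 201.21×9 + 21075.27×2 + 81.24×3 + 235.67×8 = 1810.89 + 42150.54 + 243.72 + 1885.36 = 46090.51
P = 55206.17 / 46090.51 × 100 = 119.7777
Fisher = √(L × P) = √(119.5845 × 119.7777) = 119.6811

119.68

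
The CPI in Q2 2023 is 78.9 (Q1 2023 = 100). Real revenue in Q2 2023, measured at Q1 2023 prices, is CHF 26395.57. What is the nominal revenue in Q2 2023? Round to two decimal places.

20826.10

Nominal = Real × (Index/100) = 26395.57 × (78.9/100)
        = 26395.57 × 0.789 = 20826.1047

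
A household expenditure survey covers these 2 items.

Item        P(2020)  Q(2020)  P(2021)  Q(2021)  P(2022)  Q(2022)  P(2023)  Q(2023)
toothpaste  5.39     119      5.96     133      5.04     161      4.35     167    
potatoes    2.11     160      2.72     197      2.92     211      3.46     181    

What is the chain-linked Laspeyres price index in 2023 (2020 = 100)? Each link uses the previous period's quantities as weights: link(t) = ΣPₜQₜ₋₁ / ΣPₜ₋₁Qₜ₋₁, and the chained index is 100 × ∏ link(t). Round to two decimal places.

109.82

Link 2020→2021:
ΣP(2021)Q(2020) = 5.96×119 + 2.72×160 = 709.24 + 435.2 = 1144.44
ΣP(2020)Q(2020) = 5.39×119 + 2.11×160 = 641.41 + 337.6 = 979.01
link = 1144.44/979.01 = 1.168977
Link 2021→2022:
ΣP(2022)Q(2021) = 5.04×133 + 2.92×197 = 670.32 + 575.24 = 1245.56
ΣP(2021)Q(2021) = 5.96×133 + 2.72×197 = 792.68 + 535.84 = 1328.52
link = 1245.56/1328.52 = 0.937555
Link 2022→2023:
ΣP(2023)Q(2022) = 4.35×161 + 3.46×211 = 700.35 + 730.06 = 1430.41
ΣP(2022)Q(2022) = 5.04×161 + 2.92×211 = 811.44 + 616.12 = 1427.56
link = 1430.41/1427.56 = 1.001996
Chained index = 100 × 1.168977 × 0.937555 × 1.001996 = 109.8168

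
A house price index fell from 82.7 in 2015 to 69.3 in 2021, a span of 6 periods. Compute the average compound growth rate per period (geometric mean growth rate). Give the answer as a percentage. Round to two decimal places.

-2.90%

Growth factor = (69.3/82.7)^(1/6) = (0.837969)^(1/6) = 0.970967
Growth rate = 0.970967 − 1 = -0.029033 = -2.9033%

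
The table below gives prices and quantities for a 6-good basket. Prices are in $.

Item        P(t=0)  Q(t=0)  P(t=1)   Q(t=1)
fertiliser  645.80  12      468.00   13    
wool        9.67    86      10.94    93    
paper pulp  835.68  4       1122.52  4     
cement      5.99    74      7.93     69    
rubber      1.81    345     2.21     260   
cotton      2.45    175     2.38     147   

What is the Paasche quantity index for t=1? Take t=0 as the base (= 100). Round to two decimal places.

101.95

Paasche quantity index uses current-period prices as weights.
ΣP(t=1)·Q(t=1) = 468.00×13 + 10.94×93 + 1122.52×4 + 7.93×69 + 2.21×260 + 2.38×147 = 6084 + 1017.42 + 4490.08 + 547.17 + 574.6 + 349.86 = 13063.13
ΣP(t=1)·Q(t=0) = 468.00×12 + 10.94×86 + 1122.52×4 + 7.93×74 + 2.21×345 + 2.38×175 = 5616 + 940.84 + 4490.08 + 586.82 + 762.45 + 416.5 = 12812.69
Index = 13063.13 / 12812.69 × 100 = 101.9546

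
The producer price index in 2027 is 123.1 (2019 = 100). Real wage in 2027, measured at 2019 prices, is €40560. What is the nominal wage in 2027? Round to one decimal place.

49929.4

Nominal = Real × (Index/100) = 40560 × (123.1/100)
        = 40560 × 1.231 = 49929.3600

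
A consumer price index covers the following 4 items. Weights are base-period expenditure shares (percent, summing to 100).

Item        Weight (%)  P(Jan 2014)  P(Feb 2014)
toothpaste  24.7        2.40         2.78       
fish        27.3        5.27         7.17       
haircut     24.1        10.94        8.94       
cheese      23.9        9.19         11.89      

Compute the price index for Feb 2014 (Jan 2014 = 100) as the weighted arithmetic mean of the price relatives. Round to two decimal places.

toothpaste: 24.7 × (2.78/2.40) = 24.7 × 1.158333 = 28.6108
fish: 27.3 × (7.17/5.27) = 27.3 × 1.360531 = 37.1425
haircut: 24.1 × (8.94/10.94) = 24.1 × 0.817185 = 19.6941
cheese: 23.9 × (11.89/9.19) = 23.9 × 1.293798 = 30.9218
Index = Σ wᵢ·(p₁ᵢ/p₀ᵢ) = 28.6108 + 37.1425 + 19.6941 + 30.9218 = 116.3693

116.37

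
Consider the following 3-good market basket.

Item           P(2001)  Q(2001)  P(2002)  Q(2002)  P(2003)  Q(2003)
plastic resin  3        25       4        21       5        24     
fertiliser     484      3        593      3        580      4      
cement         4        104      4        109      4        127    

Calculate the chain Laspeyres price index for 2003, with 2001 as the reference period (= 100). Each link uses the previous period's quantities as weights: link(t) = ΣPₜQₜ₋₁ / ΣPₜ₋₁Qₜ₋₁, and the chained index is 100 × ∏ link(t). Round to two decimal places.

117.19

Link 2001→2002:
ΣP(2002)Q(2001) = 4×25 + 593×3 + 4×104 = 100 + 1779 + 416 = 2295
ΣP(2001)Q(2001) = 3×25 + 484×3 + 4×104 = 75 + 1452 + 416 = 1943
link = 2295/1943 = 1.181163
Link 2002→2003:
ΣP(2003)Q(2002) = 5×21 + 580×3 + 4×109 = 105 + 1740 + 436 = 2281
ΣP(2002)Q(2002) = 4×21 + 593×3 + 4×109 = 84 + 1779 + 436 = 2299
link = 2281/2299 = 0.992171
Chained index = 100 × 1.181163 × 0.992171 = 117.1915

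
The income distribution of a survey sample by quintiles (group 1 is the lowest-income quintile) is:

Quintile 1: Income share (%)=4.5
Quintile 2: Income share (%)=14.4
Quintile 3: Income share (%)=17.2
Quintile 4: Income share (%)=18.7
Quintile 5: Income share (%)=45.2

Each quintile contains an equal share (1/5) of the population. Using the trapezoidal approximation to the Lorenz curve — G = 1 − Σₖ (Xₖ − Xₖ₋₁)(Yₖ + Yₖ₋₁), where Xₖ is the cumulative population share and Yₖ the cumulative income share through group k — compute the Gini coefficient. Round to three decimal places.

Cumulative income shares Yₖ: 0.0450, 0.1890, 0.3610, 0.5480, 1.0000
Σ (Xₖ−Xₖ₋₁)(Yₖ+Yₖ₋₁) = (1/5)(0.0450+0.0000) + (1/5)(0.1890+0.0450) + (1/5)(0.3610+0.1890) + (1/5)(0.5480+0.3610) + (1/5)(1.0000+0.5480)
  = 0.0090 + 0.0468 + 0.1100 + 0.1818 + 0.3096 = 0.6572
G = 1 − 0.6572 = 0.3428

0.343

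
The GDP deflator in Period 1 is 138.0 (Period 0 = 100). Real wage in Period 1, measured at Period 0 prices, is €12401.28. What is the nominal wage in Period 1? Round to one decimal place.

17113.8

Nominal = Real × (Index/100) = 12401.28 × (138.0/100)
        = 12401.28 × 1.380 = 17113.7664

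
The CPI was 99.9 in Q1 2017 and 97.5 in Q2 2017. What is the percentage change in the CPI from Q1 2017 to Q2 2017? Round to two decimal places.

-2.40%

Change = (97.5 − 99.9) / 99.9 × 100
       = -2.4 / 99.9 × 100 = -2.4024%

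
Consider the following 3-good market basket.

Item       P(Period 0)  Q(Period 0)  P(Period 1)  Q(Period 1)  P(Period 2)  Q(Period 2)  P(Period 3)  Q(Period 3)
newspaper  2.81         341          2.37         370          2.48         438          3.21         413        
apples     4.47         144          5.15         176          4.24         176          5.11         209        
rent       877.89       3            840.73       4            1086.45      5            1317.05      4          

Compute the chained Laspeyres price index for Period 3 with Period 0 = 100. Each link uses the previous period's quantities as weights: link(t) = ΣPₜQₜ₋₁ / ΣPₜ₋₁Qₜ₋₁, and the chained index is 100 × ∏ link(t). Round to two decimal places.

137.39

Link Period 0→Period 1:
ΣP(Period 1)Q(Period 0) = 2.37×341 + 5.15×144 + 840.73×3 = 808.17 + 741.6 + 2522.19 = 4071.96
ΣP(Period 0)Q(Period 0) = 2.81×341 + 4.47×144 + 877.89×3 = 958.21 + 643.68 + 2633.67 = 4235.56
link = 4071.96/4235.56 = 0.961375
Link Period 1→Period 2:
ΣP(Period 2)Q(Period 1) = 2.48×370 + 4.24×176 + 1086.45×4 = 917.6 + 746.24 + 4345.8 = 6009.64
ΣP(Period 1)Q(Period 1) = 2.37×370 + 5.15×176 + 840.73×4 = 876.9 + 906.4 + 3362.92 = 5146.22
link = 6009.64/5146.22 = 1.167778
Link Period 2→Period 3:
ΣP(Period 3)Q(Period 2) = 3.21×438 + 5.11×176 + 1317.05×5 = 1405.98 + 899.36 + 6585.25 = 8890.59
ΣP(Period 2)Q(Period 2) = 2.48×438 + 4.24×176 + 1086.45×5 = 1086.24 + 746.24 + 5432.25 = 7264.73
link = 8890.59/7264.73 = 1.223802
Chained index = 100 × 0.961375 × 1.167778 × 1.223802 = 137.3928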